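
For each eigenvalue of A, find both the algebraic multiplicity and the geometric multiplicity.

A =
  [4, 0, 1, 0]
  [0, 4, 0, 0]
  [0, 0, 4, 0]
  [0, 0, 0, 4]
λ = 4: alg = 4, geom = 3

Step 1 — factor the characteristic polynomial to read off the algebraic multiplicities:
  χ_A(x) = (x - 4)^4

Step 2 — compute geometric multiplicities via the rank-nullity identity g(λ) = n − rank(A − λI):
  rank(A − (4)·I) = 1, so dim ker(A − (4)·I) = n − 1 = 3

Summary:
  λ = 4: algebraic multiplicity = 4, geometric multiplicity = 3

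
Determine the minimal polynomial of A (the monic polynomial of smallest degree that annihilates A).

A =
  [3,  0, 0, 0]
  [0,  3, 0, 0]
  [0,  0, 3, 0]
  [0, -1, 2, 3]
x^2 - 6*x + 9

The characteristic polynomial is χ_A(x) = (x - 3)^4, so the eigenvalues are known. The minimal polynomial is
  m_A(x) = Π_λ (x − λ)^{k_λ}
where k_λ is the size of the *largest* Jordan block for λ (equivalently, the smallest k with (A − λI)^k v = 0 for every generalised eigenvector v of λ).

  λ = 3: largest Jordan block has size 2, contributing (x − 3)^2

So m_A(x) = (x - 3)^2 = x^2 - 6*x + 9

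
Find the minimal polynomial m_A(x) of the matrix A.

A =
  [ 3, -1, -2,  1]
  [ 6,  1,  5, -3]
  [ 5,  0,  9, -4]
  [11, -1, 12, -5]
x^3 - 6*x^2 + 12*x - 8

The characteristic polynomial is χ_A(x) = (x - 2)^4, so the eigenvalues are known. The minimal polynomial is
  m_A(x) = Π_λ (x − λ)^{k_λ}
where k_λ is the size of the *largest* Jordan block for λ (equivalently, the smallest k with (A − λI)^k v = 0 for every generalised eigenvector v of λ).

  λ = 2: largest Jordan block has size 3, contributing (x − 2)^3

So m_A(x) = (x - 2)^3 = x^3 - 6*x^2 + 12*x - 8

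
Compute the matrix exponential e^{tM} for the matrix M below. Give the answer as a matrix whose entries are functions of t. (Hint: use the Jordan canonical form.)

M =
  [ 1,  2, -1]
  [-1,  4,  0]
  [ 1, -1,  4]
e^{tM} =
  [t^2*exp(3*t)/2 - 2*t*exp(3*t) + exp(3*t), -t^2*exp(3*t)/2 + 2*t*exp(3*t), t^2*exp(3*t)/2 - t*exp(3*t)]
  [t^2*exp(3*t)/2 - t*exp(3*t), -t^2*exp(3*t)/2 + t*exp(3*t) + exp(3*t), t^2*exp(3*t)/2]
  [t*exp(3*t), -t*exp(3*t), t*exp(3*t) + exp(3*t)]

Strategy: write M = P · J · P⁻¹ where J is a Jordan canonical form, so e^{tM} = P · e^{tJ} · P⁻¹, and e^{tJ} can be computed block-by-block.

M has Jordan form
J =
  [3, 1, 0]
  [0, 3, 1]
  [0, 0, 3]
(up to reordering of blocks).

Per-block formulas:
  For a 3×3 Jordan block J_3(3): exp(t · J_3(3)) = e^(3t)·(I + t·N + (t^2/2)·N^2), where N is the 3×3 nilpotent shift.

After assembling e^{tJ} and conjugating by P, we get:

e^{tM} =
  [t^2*exp(3*t)/2 - 2*t*exp(3*t) + exp(3*t), -t^2*exp(3*t)/2 + 2*t*exp(3*t), t^2*exp(3*t)/2 - t*exp(3*t)]
  [t^2*exp(3*t)/2 - t*exp(3*t), -t^2*exp(3*t)/2 + t*exp(3*t) + exp(3*t), t^2*exp(3*t)/2]
  [t*exp(3*t), -t*exp(3*t), t*exp(3*t) + exp(3*t)]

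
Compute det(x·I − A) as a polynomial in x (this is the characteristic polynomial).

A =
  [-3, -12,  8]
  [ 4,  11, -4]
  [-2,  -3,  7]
x^3 - 15*x^2 + 75*x - 125

Expanding det(x·I − A) (e.g. by cofactor expansion or by noting that A is similar to its Jordan form J, which has the same characteristic polynomial as A) gives
  χ_A(x) = x^3 - 15*x^2 + 75*x - 125
which factors as (x - 5)^3. The eigenvalues (with algebraic multiplicities) are λ = 5 with multiplicity 3.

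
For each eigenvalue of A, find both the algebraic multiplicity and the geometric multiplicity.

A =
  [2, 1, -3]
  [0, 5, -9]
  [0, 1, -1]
λ = 2: alg = 3, geom = 2

Step 1 — factor the characteristic polynomial to read off the algebraic multiplicities:
  χ_A(x) = (x - 2)^3

Step 2 — compute geometric multiplicities via the rank-nullity identity g(λ) = n − rank(A − λI):
  rank(A − (2)·I) = 1, so dim ker(A − (2)·I) = n − 1 = 2

Summary:
  λ = 2: algebraic multiplicity = 3, geometric multiplicity = 2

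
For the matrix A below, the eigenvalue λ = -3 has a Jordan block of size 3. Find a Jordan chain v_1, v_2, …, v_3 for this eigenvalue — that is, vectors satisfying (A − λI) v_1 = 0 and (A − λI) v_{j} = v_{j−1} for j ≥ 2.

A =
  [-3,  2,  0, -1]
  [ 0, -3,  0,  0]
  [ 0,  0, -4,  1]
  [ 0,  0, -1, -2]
A Jordan chain for λ = -3 of length 3:
v_1 = (1, 0, 0, 0)ᵀ
v_2 = (0, 0, -1, -1)ᵀ
v_3 = (0, 0, 1, 0)ᵀ

Let N = A − (-3)·I. We want v_3 with N^3 v_3 = 0 but N^2 v_3 ≠ 0; then v_{j-1} := N · v_j for j = 3, …, 2.

Pick v_3 = (0, 0, 1, 0)ᵀ.
Then v_2 = N · v_3 = (0, 0, -1, -1)ᵀ.
Then v_1 = N · v_2 = (1, 0, 0, 0)ᵀ.

Sanity check: (A − (-3)·I) v_1 = (0, 0, 0, 0)ᵀ = 0. ✓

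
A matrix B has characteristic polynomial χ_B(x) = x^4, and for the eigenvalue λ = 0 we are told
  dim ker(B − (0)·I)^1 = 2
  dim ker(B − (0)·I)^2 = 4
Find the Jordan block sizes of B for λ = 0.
Block sizes for λ = 0: [2, 2]

From the dimensions of kernels of powers, the number of Jordan blocks of size at least j is d_j − d_{j−1} where d_j = dim ker(N^j) (with d_0 = 0). Computing the differences gives [2, 2].
The number of blocks of size exactly k is (#blocks of size ≥ k) − (#blocks of size ≥ k + 1), so the partition is: 2 block(s) of size 2.
In nonincreasing order the block sizes are [2, 2].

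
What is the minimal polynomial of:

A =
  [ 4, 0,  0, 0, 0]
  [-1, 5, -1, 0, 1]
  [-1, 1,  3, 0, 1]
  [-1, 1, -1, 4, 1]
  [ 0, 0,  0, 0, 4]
x^2 - 8*x + 16

The characteristic polynomial is χ_A(x) = (x - 4)^5, so the eigenvalues are known. The minimal polynomial is
  m_A(x) = Π_λ (x − λ)^{k_λ}
where k_λ is the size of the *largest* Jordan block for λ (equivalently, the smallest k with (A − λI)^k v = 0 for every generalised eigenvector v of λ).

  λ = 4: largest Jordan block has size 2, contributing (x − 4)^2

So m_A(x) = (x - 4)^2 = x^2 - 8*x + 16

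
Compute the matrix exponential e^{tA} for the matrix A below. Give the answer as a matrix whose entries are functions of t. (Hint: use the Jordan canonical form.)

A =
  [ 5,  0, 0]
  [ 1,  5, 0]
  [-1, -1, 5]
e^{tA} =
  [exp(5*t), 0, 0]
  [t*exp(5*t), exp(5*t), 0]
  [-t^2*exp(5*t)/2 - t*exp(5*t), -t*exp(5*t), exp(5*t)]

Strategy: write A = P · J · P⁻¹ where J is a Jordan canonical form, so e^{tA} = P · e^{tJ} · P⁻¹, and e^{tJ} can be computed block-by-block.

A has Jordan form
J =
  [5, 1, 0]
  [0, 5, 1]
  [0, 0, 5]
(up to reordering of blocks).

Per-block formulas:
  For a 3×3 Jordan block J_3(5): exp(t · J_3(5)) = e^(5t)·(I + t·N + (t^2/2)·N^2), where N is the 3×3 nilpotent shift.

After assembling e^{tJ} and conjugating by P, we get:

e^{tA} =
  [exp(5*t), 0, 0]
  [t*exp(5*t), exp(5*t), 0]
  [-t^2*exp(5*t)/2 - t*exp(5*t), -t*exp(5*t), exp(5*t)]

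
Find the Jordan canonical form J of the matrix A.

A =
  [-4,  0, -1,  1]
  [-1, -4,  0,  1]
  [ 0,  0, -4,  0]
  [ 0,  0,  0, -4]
J_3(-4) ⊕ J_1(-4)

The characteristic polynomial is
  det(x·I − A) = x^4 + 16*x^3 + 96*x^2 + 256*x + 256 = (x + 4)^4

Eigenvalues and multiplicities (the geometric multiplicity of λ is n − rank(A − λI), which equals the number of Jordan blocks for λ):
  λ = -4: algebraic multiplicity = 4, geometric multiplicity = 2

Determining the block sizes for each eigenvalue:
  λ = -4: with am = 4 and gm = 2, the partition is not yet determined (e.g. several partitions of 4 into 2 parts exist). Let N = A − (-4)·I. Computing rank(N^1) = 2, rank(N^2) = 1, rank(N^3) = 0; the number of blocks of size ≥ j is rank(N^{j−1}) − rank(N^j), giving [2, 1, 1]. So we have 1 block(s) of size 3, 1 block(s) of size 1 → block sizes [3, 1]

Assembling the blocks gives a Jordan form
J =
  [-4,  1,  0,  0]
  [ 0, -4,  1,  0]
  [ 0,  0, -4,  0]
  [ 0,  0,  0, -4]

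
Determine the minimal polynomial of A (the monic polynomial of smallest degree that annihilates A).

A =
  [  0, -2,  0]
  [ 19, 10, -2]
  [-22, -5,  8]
x^3 - 18*x^2 + 108*x - 216

The characteristic polynomial is χ_A(x) = (x - 6)^3, so the eigenvalues are known. The minimal polynomial is
  m_A(x) = Π_λ (x − λ)^{k_λ}
where k_λ is the size of the *largest* Jordan block for λ (equivalently, the smallest k with (A − λI)^k v = 0 for every generalised eigenvector v of λ).

  λ = 6: largest Jordan block has size 3, contributing (x − 6)^3

So m_A(x) = (x - 6)^3 = x^3 - 18*x^2 + 108*x - 216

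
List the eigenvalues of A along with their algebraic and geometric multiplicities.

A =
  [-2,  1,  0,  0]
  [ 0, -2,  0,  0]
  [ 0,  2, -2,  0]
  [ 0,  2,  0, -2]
λ = -2: alg = 4, geom = 3

Step 1 — factor the characteristic polynomial to read off the algebraic multiplicities:
  χ_A(x) = (x + 2)^4

Step 2 — compute geometric multiplicities via the rank-nullity identity g(λ) = n − rank(A − λI):
  rank(A − (-2)·I) = 1, so dim ker(A − (-2)·I) = n − 1 = 3

Summary:
  λ = -2: algebraic multiplicity = 4, geometric multiplicity = 3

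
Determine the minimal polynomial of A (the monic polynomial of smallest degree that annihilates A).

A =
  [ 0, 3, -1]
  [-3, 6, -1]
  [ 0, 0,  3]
x^2 - 6*x + 9

The characteristic polynomial is χ_A(x) = (x - 3)^3, so the eigenvalues are known. The minimal polynomial is
  m_A(x) = Π_λ (x − λ)^{k_λ}
where k_λ is the size of the *largest* Jordan block for λ (equivalently, the smallest k with (A − λI)^k v = 0 for every generalised eigenvector v of λ).

  λ = 3: largest Jordan block has size 2, contributing (x − 3)^2

So m_A(x) = (x - 3)^2 = x^2 - 6*x + 9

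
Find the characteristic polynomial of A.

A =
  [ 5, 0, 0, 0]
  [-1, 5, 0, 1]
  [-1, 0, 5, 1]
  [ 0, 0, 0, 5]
x^4 - 20*x^3 + 150*x^2 - 500*x + 625

Expanding det(x·I − A) (e.g. by cofactor expansion or by noting that A is similar to its Jordan form J, which has the same characteristic polynomial as A) gives
  χ_A(x) = x^4 - 20*x^3 + 150*x^2 - 500*x + 625
which factors as (x - 5)^4. The eigenvalues (with algebraic multiplicities) are λ = 5 with multiplicity 4.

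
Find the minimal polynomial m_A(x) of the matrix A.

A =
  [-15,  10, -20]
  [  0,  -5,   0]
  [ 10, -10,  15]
x^2 - 25

The characteristic polynomial is χ_A(x) = (x - 5)*(x + 5)^2, so the eigenvalues are known. The minimal polynomial is
  m_A(x) = Π_λ (x − λ)^{k_λ}
where k_λ is the size of the *largest* Jordan block for λ (equivalently, the smallest k with (A − λI)^k v = 0 for every generalised eigenvector v of λ).

  λ = -5: largest Jordan block has size 1, contributing (x + 5)
  λ = 5: largest Jordan block has size 1, contributing (x − 5)

So m_A(x) = (x - 5)*(x + 5) = x^2 - 25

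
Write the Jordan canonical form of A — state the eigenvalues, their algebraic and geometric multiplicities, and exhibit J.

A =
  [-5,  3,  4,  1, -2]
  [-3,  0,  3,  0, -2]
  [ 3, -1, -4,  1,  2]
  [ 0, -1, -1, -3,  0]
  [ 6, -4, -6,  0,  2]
J_2(-2) ⊕ J_2(-2) ⊕ J_1(-2)

The characteristic polynomial is
  det(x·I − A) = x^5 + 10*x^4 + 40*x^3 + 80*x^2 + 80*x + 32 = (x + 2)^5

Eigenvalues and multiplicities (the geometric multiplicity of λ is n − rank(A − λI), which equals the number of Jordan blocks for λ):
  λ = -2: algebraic multiplicity = 5, geometric multiplicity = 3

Determining the block sizes for each eigenvalue:
  λ = -2: with am = 5 and gm = 3, the partition is not yet determined (e.g. several partitions of 5 into 3 parts exist). Let N = A − (-2)·I. Computing rank(N^1) = 2, rank(N^2) = 0; the number of blocks of size ≥ j is rank(N^{j−1}) − rank(N^j), giving [3, 2]. So we have 2 block(s) of size 2, 1 block(s) of size 1 → block sizes [2, 2, 1]

Assembling the blocks gives a Jordan form
J =
  [-2,  1,  0,  0,  0]
  [ 0, -2,  0,  0,  0]
  [ 0,  0, -2,  1,  0]
  [ 0,  0,  0, -2,  0]
  [ 0,  0,  0,  0, -2]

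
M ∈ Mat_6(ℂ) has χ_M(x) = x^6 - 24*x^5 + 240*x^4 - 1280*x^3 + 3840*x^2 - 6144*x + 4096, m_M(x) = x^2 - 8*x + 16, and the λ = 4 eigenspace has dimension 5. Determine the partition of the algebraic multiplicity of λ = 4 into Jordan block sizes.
Block sizes for λ = 4: [2, 1, 1, 1, 1]

Step 1 — from the characteristic polynomial, algebraic multiplicity of λ = 4 is 6. From dim ker(M − (4)·I) = 5, there are exactly 5 Jordan blocks for λ = 4.
Step 2 — from the minimal polynomial, the factor (x − 4)^2 tells us the largest block for λ = 4 has size 2.
Step 3 — with total size 6, 5 blocks, and largest block 2, the block sizes (in nonincreasing order) are [2, 1, 1, 1, 1].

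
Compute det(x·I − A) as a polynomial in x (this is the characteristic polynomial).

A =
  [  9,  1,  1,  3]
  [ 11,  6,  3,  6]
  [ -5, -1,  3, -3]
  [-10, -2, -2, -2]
x^4 - 16*x^3 + 96*x^2 - 256*x + 256

Expanding det(x·I − A) (e.g. by cofactor expansion or by noting that A is similar to its Jordan form J, which has the same characteristic polynomial as A) gives
  χ_A(x) = x^4 - 16*x^3 + 96*x^2 - 256*x + 256
which factors as (x - 4)^4. The eigenvalues (with algebraic multiplicities) are λ = 4 with multiplicity 4.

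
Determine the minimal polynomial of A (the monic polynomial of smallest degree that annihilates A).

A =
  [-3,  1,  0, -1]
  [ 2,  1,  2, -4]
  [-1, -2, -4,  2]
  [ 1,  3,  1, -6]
x^3 + 9*x^2 + 27*x + 27

The characteristic polynomial is χ_A(x) = (x + 3)^4, so the eigenvalues are known. The minimal polynomial is
  m_A(x) = Π_λ (x − λ)^{k_λ}
where k_λ is the size of the *largest* Jordan block for λ (equivalently, the smallest k with (A − λI)^k v = 0 for every generalised eigenvector v of λ).

  λ = -3: largest Jordan block has size 3, contributing (x + 3)^3

So m_A(x) = (x + 3)^3 = x^3 + 9*x^2 + 27*x + 27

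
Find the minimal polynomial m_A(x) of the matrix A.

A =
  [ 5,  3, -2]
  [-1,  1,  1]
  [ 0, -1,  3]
x^3 - 9*x^2 + 27*x - 27

The characteristic polynomial is χ_A(x) = (x - 3)^3, so the eigenvalues are known. The minimal polynomial is
  m_A(x) = Π_λ (x − λ)^{k_λ}
where k_λ is the size of the *largest* Jordan block for λ (equivalently, the smallest k with (A − λI)^k v = 0 for every generalised eigenvector v of λ).

  λ = 3: largest Jordan block has size 3, contributing (x − 3)^3

So m_A(x) = (x - 3)^3 = x^3 - 9*x^2 + 27*x - 27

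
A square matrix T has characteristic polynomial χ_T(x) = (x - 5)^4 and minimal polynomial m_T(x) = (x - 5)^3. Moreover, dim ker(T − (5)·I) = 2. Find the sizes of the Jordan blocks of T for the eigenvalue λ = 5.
Block sizes for λ = 5: [3, 1]

Step 1 — from the characteristic polynomial, algebraic multiplicity of λ = 5 is 4. From dim ker(T − (5)·I) = 2, there are exactly 2 Jordan blocks for λ = 5.
Step 2 — from the minimal polynomial, the factor (x − 5)^3 tells us the largest block for λ = 5 has size 3.
Step 3 — with total size 4, 2 blocks, and largest block 3, the block sizes (in nonincreasing order) are [3, 1].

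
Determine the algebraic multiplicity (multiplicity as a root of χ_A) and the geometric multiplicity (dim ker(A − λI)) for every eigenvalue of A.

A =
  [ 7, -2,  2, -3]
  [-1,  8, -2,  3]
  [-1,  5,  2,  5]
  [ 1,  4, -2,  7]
λ = 6: alg = 4, geom = 2

Step 1 — factor the characteristic polynomial to read off the algebraic multiplicities:
  χ_A(x) = (x - 6)^4

Step 2 — compute geometric multiplicities via the rank-nullity identity g(λ) = n − rank(A − λI):
  rank(A − (6)·I) = 2, so dim ker(A − (6)·I) = n − 2 = 2

Summary:
  λ = 6: algebraic multiplicity = 4, geometric multiplicity = 2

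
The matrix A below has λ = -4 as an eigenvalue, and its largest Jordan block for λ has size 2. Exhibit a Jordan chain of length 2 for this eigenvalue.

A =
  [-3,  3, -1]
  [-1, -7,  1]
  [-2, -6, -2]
A Jordan chain for λ = -4 of length 2:
v_1 = (1, -1, -2)ᵀ
v_2 = (1, 0, 0)ᵀ

Let N = A − (-4)·I. We want v_2 with N^2 v_2 = 0 but N^1 v_2 ≠ 0; then v_{j-1} := N · v_j for j = 2, …, 2.

Pick v_2 = (1, 0, 0)ᵀ.
Then v_1 = N · v_2 = (1, -1, -2)ᵀ.

Sanity check: (A − (-4)·I) v_1 = (0, 0, 0)ᵀ = 0. ✓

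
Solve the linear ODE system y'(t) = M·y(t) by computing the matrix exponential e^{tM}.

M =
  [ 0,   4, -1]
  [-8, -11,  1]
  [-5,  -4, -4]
e^{tM} =
  [-t^2*exp(-5*t) + 5*t*exp(-5*t) + exp(-5*t), 4*t*exp(-5*t), -t^2*exp(-5*t) - t*exp(-5*t)]
  [3*t^2*exp(-5*t)/2 - 8*t*exp(-5*t), -6*t*exp(-5*t) + exp(-5*t), 3*t^2*exp(-5*t)/2 + t*exp(-5*t)]
  [t^2*exp(-5*t) - 5*t*exp(-5*t), -4*t*exp(-5*t), t^2*exp(-5*t) + t*exp(-5*t) + exp(-5*t)]

Strategy: write M = P · J · P⁻¹ where J is a Jordan canonical form, so e^{tM} = P · e^{tJ} · P⁻¹, and e^{tJ} can be computed block-by-block.

M has Jordan form
J =
  [-5,  1,  0]
  [ 0, -5,  1]
  [ 0,  0, -5]
(up to reordering of blocks).

Per-block formulas:
  For a 3×3 Jordan block J_3(-5): exp(t · J_3(-5)) = e^(-5t)·(I + t·N + (t^2/2)·N^2), where N is the 3×3 nilpotent shift.

After assembling e^{tJ} and conjugating by P, we get:

e^{tM} =
  [-t^2*exp(-5*t) + 5*t*exp(-5*t) + exp(-5*t), 4*t*exp(-5*t), -t^2*exp(-5*t) - t*exp(-5*t)]
  [3*t^2*exp(-5*t)/2 - 8*t*exp(-5*t), -6*t*exp(-5*t) + exp(-5*t), 3*t^2*exp(-5*t)/2 + t*exp(-5*t)]
  [t^2*exp(-5*t) - 5*t*exp(-5*t), -4*t*exp(-5*t), t^2*exp(-5*t) + t*exp(-5*t) + exp(-5*t)]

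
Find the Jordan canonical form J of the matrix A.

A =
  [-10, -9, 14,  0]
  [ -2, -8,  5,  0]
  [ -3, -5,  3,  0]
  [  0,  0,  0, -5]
J_3(-5) ⊕ J_1(-5)

The characteristic polynomial is
  det(x·I − A) = x^4 + 20*x^3 + 150*x^2 + 500*x + 625 = (x + 5)^4

Eigenvalues and multiplicities (the geometric multiplicity of λ is n − rank(A − λI), which equals the number of Jordan blocks for λ):
  λ = -5: algebraic multiplicity = 4, geometric multiplicity = 2

Determining the block sizes for each eigenvalue:
  λ = -5: with am = 4 and gm = 2, the partition is not yet determined (e.g. several partitions of 4 into 2 parts exist). Let N = A − (-5)·I. Computing rank(N^1) = 2, rank(N^2) = 1, rank(N^3) = 0; the number of blocks of size ≥ j is rank(N^{j−1}) − rank(N^j), giving [2, 1, 1]. So we have 1 block(s) of size 3, 1 block(s) of size 1 → block sizes [3, 1]

Assembling the blocks gives a Jordan form
J =
  [-5,  1,  0,  0]
  [ 0, -5,  1,  0]
  [ 0,  0, -5,  0]
  [ 0,  0,  0, -5]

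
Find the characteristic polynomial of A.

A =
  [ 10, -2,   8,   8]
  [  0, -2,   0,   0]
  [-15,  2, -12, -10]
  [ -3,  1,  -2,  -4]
x^4 + 8*x^3 + 24*x^2 + 32*x + 16

Expanding det(x·I − A) (e.g. by cofactor expansion or by noting that A is similar to its Jordan form J, which has the same characteristic polynomial as A) gives
  χ_A(x) = x^4 + 8*x^3 + 24*x^2 + 32*x + 16
which factors as (x + 2)^4. The eigenvalues (with algebraic multiplicities) are λ = -2 with multiplicity 4.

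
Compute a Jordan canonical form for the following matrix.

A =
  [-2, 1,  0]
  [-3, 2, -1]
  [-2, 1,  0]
J_3(0)

The characteristic polynomial is
  det(x·I − A) = x^3

Eigenvalues and multiplicities (the geometric multiplicity of λ is n − rank(A − λI), which equals the number of Jordan blocks for λ):
  λ = 0: algebraic multiplicity = 3, geometric multiplicity = 1

Determining the block sizes for each eigenvalue:
  λ = 0: one block (gm = 1), so the single block has size am = 3 → block sizes [3]

Assembling the blocks gives a Jordan form
J =
  [0, 1, 0]
  [0, 0, 1]
  [0, 0, 0]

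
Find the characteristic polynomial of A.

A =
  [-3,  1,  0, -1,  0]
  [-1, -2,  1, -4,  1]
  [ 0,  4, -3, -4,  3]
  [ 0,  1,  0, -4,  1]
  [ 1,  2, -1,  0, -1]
x^5 + 13*x^4 + 67*x^3 + 171*x^2 + 216*x + 108

Expanding det(x·I − A) (e.g. by cofactor expansion or by noting that A is similar to its Jordan form J, which has the same characteristic polynomial as A) gives
  χ_A(x) = x^5 + 13*x^4 + 67*x^3 + 171*x^2 + 216*x + 108
which factors as (x + 2)^2*(x + 3)^3. The eigenvalues (with algebraic multiplicities) are λ = -3 with multiplicity 3, λ = -2 with multiplicity 2.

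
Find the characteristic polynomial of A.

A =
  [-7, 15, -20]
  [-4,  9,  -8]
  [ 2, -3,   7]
x^3 - 9*x^2 + 27*x - 27

Expanding det(x·I − A) (e.g. by cofactor expansion or by noting that A is similar to its Jordan form J, which has the same characteristic polynomial as A) gives
  χ_A(x) = x^3 - 9*x^2 + 27*x - 27
which factors as (x - 3)^3. The eigenvalues (with algebraic multiplicities) are λ = 3 with multiplicity 3.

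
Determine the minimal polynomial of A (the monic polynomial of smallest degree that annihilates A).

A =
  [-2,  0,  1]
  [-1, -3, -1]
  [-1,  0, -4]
x^2 + 6*x + 9

The characteristic polynomial is χ_A(x) = (x + 3)^3, so the eigenvalues are known. The minimal polynomial is
  m_A(x) = Π_λ (x − λ)^{k_λ}
where k_λ is the size of the *largest* Jordan block for λ (equivalently, the smallest k with (A − λI)^k v = 0 for every generalised eigenvector v of λ).

  λ = -3: largest Jordan block has size 2, contributing (x + 3)^2

So m_A(x) = (x + 3)^2 = x^2 + 6*x + 9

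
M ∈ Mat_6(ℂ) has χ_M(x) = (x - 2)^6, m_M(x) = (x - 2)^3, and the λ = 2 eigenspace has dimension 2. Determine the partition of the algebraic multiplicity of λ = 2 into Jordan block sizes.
Block sizes for λ = 2: [3, 3]

Step 1 — from the characteristic polynomial, algebraic multiplicity of λ = 2 is 6. From dim ker(M − (2)·I) = 2, there are exactly 2 Jordan blocks for λ = 2.
Step 2 — from the minimal polynomial, the factor (x − 2)^3 tells us the largest block for λ = 2 has size 3.
Step 3 — with total size 6, 2 blocks, and largest block 3, the block sizes (in nonincreasing order) are [3, 3].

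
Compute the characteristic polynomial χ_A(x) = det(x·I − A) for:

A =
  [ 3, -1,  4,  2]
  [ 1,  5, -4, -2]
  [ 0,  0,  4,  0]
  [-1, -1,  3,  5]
x^4 - 17*x^3 + 108*x^2 - 304*x + 320

Expanding det(x·I − A) (e.g. by cofactor expansion or by noting that A is similar to its Jordan form J, which has the same characteristic polynomial as A) gives
  χ_A(x) = x^4 - 17*x^3 + 108*x^2 - 304*x + 320
which factors as (x - 5)*(x - 4)^3. The eigenvalues (with algebraic multiplicities) are λ = 4 with multiplicity 3, λ = 5 with multiplicity 1.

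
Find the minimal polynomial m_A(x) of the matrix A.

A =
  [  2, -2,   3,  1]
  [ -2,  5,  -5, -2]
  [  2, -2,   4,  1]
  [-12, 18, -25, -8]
x^4 - 3*x^3 + 3*x^2 - x

The characteristic polynomial is χ_A(x) = x*(x - 1)^3, so the eigenvalues are known. The minimal polynomial is
  m_A(x) = Π_λ (x − λ)^{k_λ}
where k_λ is the size of the *largest* Jordan block for λ (equivalently, the smallest k with (A − λI)^k v = 0 for every generalised eigenvector v of λ).

  λ = 0: largest Jordan block has size 1, contributing (x − 0)
  λ = 1: largest Jordan block has size 3, contributing (x − 1)^3

So m_A(x) = x*(x - 1)^3 = x^4 - 3*x^3 + 3*x^2 - x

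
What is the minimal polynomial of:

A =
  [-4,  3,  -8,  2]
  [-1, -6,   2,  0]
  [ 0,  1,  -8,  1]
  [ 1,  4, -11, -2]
x^2 + 10*x + 25

The characteristic polynomial is χ_A(x) = (x + 5)^4, so the eigenvalues are known. The minimal polynomial is
  m_A(x) = Π_λ (x − λ)^{k_λ}
where k_λ is the size of the *largest* Jordan block for λ (equivalently, the smallest k with (A − λI)^k v = 0 for every generalised eigenvector v of λ).

  λ = -5: largest Jordan block has size 2, contributing (x + 5)^2

So m_A(x) = (x + 5)^2 = x^2 + 10*x + 25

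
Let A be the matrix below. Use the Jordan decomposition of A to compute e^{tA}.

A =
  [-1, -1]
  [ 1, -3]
e^{tA} =
  [t*exp(-2*t) + exp(-2*t), -t*exp(-2*t)]
  [t*exp(-2*t), -t*exp(-2*t) + exp(-2*t)]

Strategy: write A = P · J · P⁻¹ where J is a Jordan canonical form, so e^{tA} = P · e^{tJ} · P⁻¹, and e^{tJ} can be computed block-by-block.

A has Jordan form
J =
  [-2,  1]
  [ 0, -2]
(up to reordering of blocks).

Per-block formulas:
  For a 2×2 Jordan block J_2(-2): exp(t · J_2(-2)) = e^(-2t)·(I + t·N), where N is the 2×2 nilpotent shift.

After assembling e^{tJ} and conjugating by P, we get:

e^{tA} =
  [t*exp(-2*t) + exp(-2*t), -t*exp(-2*t)]
  [t*exp(-2*t), -t*exp(-2*t) + exp(-2*t)]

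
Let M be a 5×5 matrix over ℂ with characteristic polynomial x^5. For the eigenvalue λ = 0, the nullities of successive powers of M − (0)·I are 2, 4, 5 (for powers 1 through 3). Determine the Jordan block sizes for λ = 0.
Block sizes for λ = 0: [3, 2]

From the dimensions of kernels of powers, the number of Jordan blocks of size at least j is d_j − d_{j−1} where d_j = dim ker(N^j) (with d_0 = 0). Computing the differences gives [2, 2, 1].
The number of blocks of size exactly k is (#blocks of size ≥ k) − (#blocks of size ≥ k + 1), so the partition is: 1 block(s) of size 2, 1 block(s) of size 3.
In nonincreasing order the block sizes are [3, 2].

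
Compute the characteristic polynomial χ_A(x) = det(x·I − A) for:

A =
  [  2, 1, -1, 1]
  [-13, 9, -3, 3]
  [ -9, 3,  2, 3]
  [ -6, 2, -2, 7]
x^4 - 20*x^3 + 150*x^2 - 500*x + 625

Expanding det(x·I − A) (e.g. by cofactor expansion or by noting that A is similar to its Jordan form J, which has the same characteristic polynomial as A) gives
  χ_A(x) = x^4 - 20*x^3 + 150*x^2 - 500*x + 625
which factors as (x - 5)^4. The eigenvalues (with algebraic multiplicities) are λ = 5 with multiplicity 4.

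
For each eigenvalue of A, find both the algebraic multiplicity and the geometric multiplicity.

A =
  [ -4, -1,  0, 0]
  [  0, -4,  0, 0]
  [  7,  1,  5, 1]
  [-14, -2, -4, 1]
λ = -4: alg = 2, geom = 1; λ = 3: alg = 2, geom = 1

Step 1 — factor the characteristic polynomial to read off the algebraic multiplicities:
  χ_A(x) = (x - 3)^2*(x + 4)^2

Step 2 — compute geometric multiplicities via the rank-nullity identity g(λ) = n − rank(A − λI):
  rank(A − (-4)·I) = 3, so dim ker(A − (-4)·I) = n − 3 = 1
  rank(A − (3)·I) = 3, so dim ker(A − (3)·I) = n − 3 = 1

Summary:
  λ = -4: algebraic multiplicity = 2, geometric multiplicity = 1
  λ = 3: algebraic multiplicity = 2, geometric multiplicity = 1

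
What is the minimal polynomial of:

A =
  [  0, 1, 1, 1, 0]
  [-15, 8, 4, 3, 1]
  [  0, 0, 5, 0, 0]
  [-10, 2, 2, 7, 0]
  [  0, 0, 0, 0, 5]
x^3 - 15*x^2 + 75*x - 125

The characteristic polynomial is χ_A(x) = (x - 5)^5, so the eigenvalues are known. The minimal polynomial is
  m_A(x) = Π_λ (x − λ)^{k_λ}
where k_λ is the size of the *largest* Jordan block for λ (equivalently, the smallest k with (A − λI)^k v = 0 for every generalised eigenvector v of λ).

  λ = 5: largest Jordan block has size 3, contributing (x − 5)^3

So m_A(x) = (x - 5)^3 = x^3 - 15*x^2 + 75*x - 125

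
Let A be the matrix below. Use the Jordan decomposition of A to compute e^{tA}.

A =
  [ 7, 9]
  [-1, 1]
e^{tA} =
  [3*t*exp(4*t) + exp(4*t), 9*t*exp(4*t)]
  [-t*exp(4*t), -3*t*exp(4*t) + exp(4*t)]

Strategy: write A = P · J · P⁻¹ where J is a Jordan canonical form, so e^{tA} = P · e^{tJ} · P⁻¹, and e^{tJ} can be computed block-by-block.

A has Jordan form
J =
  [4, 1]
  [0, 4]
(up to reordering of blocks).

Per-block formulas:
  For a 2×2 Jordan block J_2(4): exp(t · J_2(4)) = e^(4t)·(I + t·N), where N is the 2×2 nilpotent shift.

After assembling e^{tJ} and conjugating by P, we get:

e^{tA} =
  [3*t*exp(4*t) + exp(4*t), 9*t*exp(4*t)]
  [-t*exp(4*t), -3*t*exp(4*t) + exp(4*t)]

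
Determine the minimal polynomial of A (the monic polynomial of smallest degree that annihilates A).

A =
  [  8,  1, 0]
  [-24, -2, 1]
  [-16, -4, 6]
x^3 - 12*x^2 + 48*x - 64

The characteristic polynomial is χ_A(x) = (x - 4)^3, so the eigenvalues are known. The minimal polynomial is
  m_A(x) = Π_λ (x − λ)^{k_λ}
where k_λ is the size of the *largest* Jordan block for λ (equivalently, the smallest k with (A − λI)^k v = 0 for every generalised eigenvector v of λ).

  λ = 4: largest Jordan block has size 3, contributing (x − 4)^3

So m_A(x) = (x - 4)^3 = x^3 - 12*x^2 + 48*x - 64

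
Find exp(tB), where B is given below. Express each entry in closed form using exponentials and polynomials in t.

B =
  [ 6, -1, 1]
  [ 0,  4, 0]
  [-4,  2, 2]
e^{tB} =
  [2*t*exp(4*t) + exp(4*t), -t*exp(4*t), t*exp(4*t)]
  [0, exp(4*t), 0]
  [-4*t*exp(4*t), 2*t*exp(4*t), -2*t*exp(4*t) + exp(4*t)]

Strategy: write B = P · J · P⁻¹ where J is a Jordan canonical form, so e^{tB} = P · e^{tJ} · P⁻¹, and e^{tJ} can be computed block-by-block.

B has Jordan form
J =
  [4, 1, 0]
  [0, 4, 0]
  [0, 0, 4]
(up to reordering of blocks).

Per-block formulas:
  For a 2×2 Jordan block J_2(4): exp(t · J_2(4)) = e^(4t)·(I + t·N), where N is the 2×2 nilpotent shift.
  For a 1×1 block at λ = 4: exp(t · [4]) = [e^(4t)].

After assembling e^{tJ} and conjugating by P, we get:

e^{tB} =
  [2*t*exp(4*t) + exp(4*t), -t*exp(4*t), t*exp(4*t)]
  [0, exp(4*t), 0]
  [-4*t*exp(4*t), 2*t*exp(4*t), -2*t*exp(4*t) + exp(4*t)]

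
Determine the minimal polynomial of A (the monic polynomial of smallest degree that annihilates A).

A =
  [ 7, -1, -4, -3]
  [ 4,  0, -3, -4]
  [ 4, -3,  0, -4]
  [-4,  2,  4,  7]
x^4 - 14*x^3 + 72*x^2 - 162*x + 135

The characteristic polynomial is χ_A(x) = (x - 5)*(x - 3)^3, so the eigenvalues are known. The minimal polynomial is
  m_A(x) = Π_λ (x − λ)^{k_λ}
where k_λ is the size of the *largest* Jordan block for λ (equivalently, the smallest k with (A − λI)^k v = 0 for every generalised eigenvector v of λ).

  λ = 3: largest Jordan block has size 3, contributing (x − 3)^3
  λ = 5: largest Jordan block has size 1, contributing (x − 5)

So m_A(x) = (x - 5)*(x - 3)^3 = x^4 - 14*x^3 + 72*x^2 - 162*x + 135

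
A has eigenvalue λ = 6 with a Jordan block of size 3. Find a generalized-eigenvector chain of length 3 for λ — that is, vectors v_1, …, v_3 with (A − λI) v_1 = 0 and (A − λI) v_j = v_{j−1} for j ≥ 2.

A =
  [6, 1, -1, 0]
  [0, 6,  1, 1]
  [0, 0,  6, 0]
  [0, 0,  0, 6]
A Jordan chain for λ = 6 of length 3:
v_1 = (1, 0, 0, 0)ᵀ
v_2 = (-1, 1, 0, 0)ᵀ
v_3 = (0, 0, 1, 0)ᵀ

Let N = A − (6)·I. We want v_3 with N^3 v_3 = 0 but N^2 v_3 ≠ 0; then v_{j-1} := N · v_j for j = 3, …, 2.

Pick v_3 = (0, 0, 1, 0)ᵀ.
Then v_2 = N · v_3 = (-1, 1, 0, 0)ᵀ.
Then v_1 = N · v_2 = (1, 0, 0, 0)ᵀ.

Sanity check: (A − (6)·I) v_1 = (0, 0, 0, 0)ᵀ = 0. ✓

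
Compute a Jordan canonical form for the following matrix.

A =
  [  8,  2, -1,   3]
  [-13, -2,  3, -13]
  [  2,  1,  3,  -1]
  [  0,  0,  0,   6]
J_3(3) ⊕ J_1(6)

The characteristic polynomial is
  det(x·I − A) = x^4 - 15*x^3 + 81*x^2 - 189*x + 162 = (x - 6)*(x - 3)^3

Eigenvalues and multiplicities (the geometric multiplicity of λ is n − rank(A − λI), which equals the number of Jordan blocks for λ):
  λ = 3: algebraic multiplicity = 3, geometric multiplicity = 1
  λ = 6: algebraic multiplicity = 1, geometric multiplicity = 1

Determining the block sizes for each eigenvalue:
  λ = 3: one block (gm = 1), so the single block has size am = 3 → block sizes [3]
  λ = 6: one block (gm = 1), so the single block has size am = 1 → block sizes [1]

Assembling the blocks gives a Jordan form
J =
  [3, 1, 0, 0]
  [0, 3, 1, 0]
  [0, 0, 3, 0]
  [0, 0, 0, 6]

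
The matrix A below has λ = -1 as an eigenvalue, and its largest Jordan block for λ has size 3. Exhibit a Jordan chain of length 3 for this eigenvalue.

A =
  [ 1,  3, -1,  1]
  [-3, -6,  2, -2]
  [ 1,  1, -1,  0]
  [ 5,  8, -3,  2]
A Jordan chain for λ = -1 of length 3:
v_1 = (-1, 1, -1, -2)ᵀ
v_2 = (2, -3, 1, 5)ᵀ
v_3 = (1, 0, 0, 0)ᵀ

Let N = A − (-1)·I. We want v_3 with N^3 v_3 = 0 but N^2 v_3 ≠ 0; then v_{j-1} := N · v_j for j = 3, …, 2.

Pick v_3 = (1, 0, 0, 0)ᵀ.
Then v_2 = N · v_3 = (2, -3, 1, 5)ᵀ.
Then v_1 = N · v_2 = (-1, 1, -1, -2)ᵀ.

Sanity check: (A − (-1)·I) v_1 = (0, 0, 0, 0)ᵀ = 0. ✓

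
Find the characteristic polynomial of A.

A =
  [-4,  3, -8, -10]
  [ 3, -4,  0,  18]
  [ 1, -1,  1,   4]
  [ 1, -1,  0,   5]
x^4 + 2*x^3 - 2*x - 1

Expanding det(x·I − A) (e.g. by cofactor expansion or by noting that A is similar to its Jordan form J, which has the same characteristic polynomial as A) gives
  χ_A(x) = x^4 + 2*x^3 - 2*x - 1
which factors as (x - 1)*(x + 1)^3. The eigenvalues (with algebraic multiplicities) are λ = -1 with multiplicity 3, λ = 1 with multiplicity 1.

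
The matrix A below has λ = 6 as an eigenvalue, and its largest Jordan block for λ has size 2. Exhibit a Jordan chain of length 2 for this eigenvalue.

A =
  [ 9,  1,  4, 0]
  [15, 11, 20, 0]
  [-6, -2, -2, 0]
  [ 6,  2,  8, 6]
A Jordan chain for λ = 6 of length 2:
v_1 = (3, 15, -6, 6)ᵀ
v_2 = (1, 0, 0, 0)ᵀ

Let N = A − (6)·I. We want v_2 with N^2 v_2 = 0 but N^1 v_2 ≠ 0; then v_{j-1} := N · v_j for j = 2, …, 2.

Pick v_2 = (1, 0, 0, 0)ᵀ.
Then v_1 = N · v_2 = (3, 15, -6, 6)ᵀ.

Sanity check: (A − (6)·I) v_1 = (0, 0, 0, 0)ᵀ = 0. ✓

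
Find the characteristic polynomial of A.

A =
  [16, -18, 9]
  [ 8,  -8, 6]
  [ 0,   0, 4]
x^3 - 12*x^2 + 48*x - 64

Expanding det(x·I − A) (e.g. by cofactor expansion or by noting that A is similar to its Jordan form J, which has the same characteristic polynomial as A) gives
  χ_A(x) = x^3 - 12*x^2 + 48*x - 64
which factors as (x - 4)^3. The eigenvalues (with algebraic multiplicities) are λ = 4 with multiplicity 3.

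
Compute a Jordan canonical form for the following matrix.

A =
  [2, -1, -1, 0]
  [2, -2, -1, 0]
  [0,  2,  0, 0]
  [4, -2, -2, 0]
J_3(0) ⊕ J_1(0)

The characteristic polynomial is
  det(x·I − A) = x^4

Eigenvalues and multiplicities (the geometric multiplicity of λ is n − rank(A − λI), which equals the number of Jordan blocks for λ):
  λ = 0: algebraic multiplicity = 4, geometric multiplicity = 2

Determining the block sizes for each eigenvalue:
  λ = 0: with am = 4 and gm = 2, the partition is not yet determined (e.g. several partitions of 4 into 2 parts exist). Let N = A − (0)·I. Computing rank(N^1) = 2, rank(N^2) = 1, rank(N^3) = 0; the number of blocks of size ≥ j is rank(N^{j−1}) − rank(N^j), giving [2, 1, 1]. So we have 1 block(s) of size 3, 1 block(s) of size 1 → block sizes [3, 1]

Assembling the blocks gives a Jordan form
J =
  [0, 1, 0, 0]
  [0, 0, 1, 0]
  [0, 0, 0, 0]
  [0, 0, 0, 0]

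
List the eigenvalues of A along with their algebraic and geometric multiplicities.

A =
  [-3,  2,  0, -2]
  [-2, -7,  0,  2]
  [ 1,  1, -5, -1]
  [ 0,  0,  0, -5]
λ = -5: alg = 4, geom = 3

Step 1 — factor the characteristic polynomial to read off the algebraic multiplicities:
  χ_A(x) = (x + 5)^4

Step 2 — compute geometric multiplicities via the rank-nullity identity g(λ) = n − rank(A − λI):
  rank(A − (-5)·I) = 1, so dim ker(A − (-5)·I) = n − 1 = 3

Summary:
  λ = -5: algebraic multiplicity = 4, geometric multiplicity = 3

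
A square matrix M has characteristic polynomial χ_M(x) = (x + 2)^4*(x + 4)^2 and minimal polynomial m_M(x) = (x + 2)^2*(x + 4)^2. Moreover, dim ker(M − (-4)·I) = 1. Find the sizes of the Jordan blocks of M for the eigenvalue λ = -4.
Block sizes for λ = -4: [2]

Step 1 — from the characteristic polynomial, algebraic multiplicity of λ = -4 is 2. From dim ker(M − (-4)·I) = 1, there are exactly 1 Jordan blocks for λ = -4.
Step 2 — from the minimal polynomial, the factor (x + 4)^2 tells us the largest block for λ = -4 has size 2.
Step 3 — with total size 2, 1 blocks, and largest block 2, the block sizes (in nonincreasing order) are [2].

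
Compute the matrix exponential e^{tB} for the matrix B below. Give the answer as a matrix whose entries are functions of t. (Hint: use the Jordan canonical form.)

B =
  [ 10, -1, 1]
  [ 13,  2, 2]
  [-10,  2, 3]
e^{tB} =
  [t^2*exp(5*t) + 5*t*exp(5*t) + exp(5*t), -t*exp(5*t), t^2*exp(5*t)/2 + t*exp(5*t)]
  [3*t^2*exp(5*t) + 13*t*exp(5*t), -3*t*exp(5*t) + exp(5*t), 3*t^2*exp(5*t)/2 + 2*t*exp(5*t)]
  [-2*t^2*exp(5*t) - 10*t*exp(5*t), 2*t*exp(5*t), -t^2*exp(5*t) - 2*t*exp(5*t) + exp(5*t)]

Strategy: write B = P · J · P⁻¹ where J is a Jordan canonical form, so e^{tB} = P · e^{tJ} · P⁻¹, and e^{tJ} can be computed block-by-block.

B has Jordan form
J =
  [5, 1, 0]
  [0, 5, 1]
  [0, 0, 5]
(up to reordering of blocks).

Per-block formulas:
  For a 3×3 Jordan block J_3(5): exp(t · J_3(5)) = e^(5t)·(I + t·N + (t^2/2)·N^2), where N is the 3×3 nilpotent shift.

After assembling e^{tJ} and conjugating by P, we get:

e^{tB} =
  [t^2*exp(5*t) + 5*t*exp(5*t) + exp(5*t), -t*exp(5*t), t^2*exp(5*t)/2 + t*exp(5*t)]
  [3*t^2*exp(5*t) + 13*t*exp(5*t), -3*t*exp(5*t) + exp(5*t), 3*t^2*exp(5*t)/2 + 2*t*exp(5*t)]
  [-2*t^2*exp(5*t) - 10*t*exp(5*t), 2*t*exp(5*t), -t^2*exp(5*t) - 2*t*exp(5*t) + exp(5*t)]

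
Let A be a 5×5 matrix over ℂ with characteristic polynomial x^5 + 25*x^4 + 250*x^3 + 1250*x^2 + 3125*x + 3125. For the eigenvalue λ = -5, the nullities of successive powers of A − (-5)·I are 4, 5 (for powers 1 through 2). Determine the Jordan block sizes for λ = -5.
Block sizes for λ = -5: [2, 1, 1, 1]

From the dimensions of kernels of powers, the number of Jordan blocks of size at least j is d_j − d_{j−1} where d_j = dim ker(N^j) (with d_0 = 0). Computing the differences gives [4, 1].
The number of blocks of size exactly k is (#blocks of size ≥ k) − (#blocks of size ≥ k + 1), so the partition is: 3 block(s) of size 1, 1 block(s) of size 2.
In nonincreasing order the block sizes are [2, 1, 1, 1].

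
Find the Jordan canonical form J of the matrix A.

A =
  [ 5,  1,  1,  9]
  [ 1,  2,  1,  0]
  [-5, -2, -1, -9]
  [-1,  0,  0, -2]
J_3(1) ⊕ J_1(1)

The characteristic polynomial is
  det(x·I − A) = x^4 - 4*x^3 + 6*x^2 - 4*x + 1 = (x - 1)^4

Eigenvalues and multiplicities (the geometric multiplicity of λ is n − rank(A − λI), which equals the number of Jordan blocks for λ):
  λ = 1: algebraic multiplicity = 4, geometric multiplicity = 2

Determining the block sizes for each eigenvalue:
  λ = 1: with am = 4 and gm = 2, the partition is not yet determined (e.g. several partitions of 4 into 2 parts exist). Let N = A − (1)·I. Computing rank(N^1) = 2, rank(N^2) = 1, rank(N^3) = 0; the number of blocks of size ≥ j is rank(N^{j−1}) − rank(N^j), giving [2, 1, 1]. So we have 1 block(s) of size 3, 1 block(s) of size 1 → block sizes [3, 1]

Assembling the blocks gives a Jordan form
J =
  [1, 1, 0, 0]
  [0, 1, 1, 0]
  [0, 0, 1, 0]
  [0, 0, 0, 1]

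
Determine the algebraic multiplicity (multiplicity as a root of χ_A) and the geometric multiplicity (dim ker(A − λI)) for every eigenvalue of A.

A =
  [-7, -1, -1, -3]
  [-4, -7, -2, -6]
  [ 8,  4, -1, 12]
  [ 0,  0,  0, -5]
λ = -5: alg = 4, geom = 3

Step 1 — factor the characteristic polynomial to read off the algebraic multiplicities:
  χ_A(x) = (x + 5)^4

Step 2 — compute geometric multiplicities via the rank-nullity identity g(λ) = n − rank(A − λI):
  rank(A − (-5)·I) = 1, so dim ker(A − (-5)·I) = n − 1 = 3

Summary:
  λ = -5: algebraic multiplicity = 4, geometric multiplicity = 3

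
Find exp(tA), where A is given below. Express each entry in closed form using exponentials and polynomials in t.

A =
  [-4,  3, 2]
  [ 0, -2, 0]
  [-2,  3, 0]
e^{tA} =
  [-2*t*exp(-2*t) + exp(-2*t), 3*t*exp(-2*t), 2*t*exp(-2*t)]
  [0, exp(-2*t), 0]
  [-2*t*exp(-2*t), 3*t*exp(-2*t), 2*t*exp(-2*t) + exp(-2*t)]

Strategy: write A = P · J · P⁻¹ where J is a Jordan canonical form, so e^{tA} = P · e^{tJ} · P⁻¹, and e^{tJ} can be computed block-by-block.

A has Jordan form
J =
  [-2,  1,  0]
  [ 0, -2,  0]
  [ 0,  0, -2]
(up to reordering of blocks).

Per-block formulas:
  For a 1×1 block at λ = -2: exp(t · [-2]) = [e^(-2t)].
  For a 2×2 Jordan block J_2(-2): exp(t · J_2(-2)) = e^(-2t)·(I + t·N), where N is the 2×2 nilpotent shift.

After assembling e^{tJ} and conjugating by P, we get:

e^{tA} =
  [-2*t*exp(-2*t) + exp(-2*t), 3*t*exp(-2*t), 2*t*exp(-2*t)]
  [0, exp(-2*t), 0]
  [-2*t*exp(-2*t), 3*t*exp(-2*t), 2*t*exp(-2*t) + exp(-2*t)]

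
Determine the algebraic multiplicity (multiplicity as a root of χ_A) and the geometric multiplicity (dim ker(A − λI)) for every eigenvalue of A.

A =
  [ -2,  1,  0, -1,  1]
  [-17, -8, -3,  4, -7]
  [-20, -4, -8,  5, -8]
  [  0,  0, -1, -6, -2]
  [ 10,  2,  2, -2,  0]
λ = -5: alg = 4, geom = 2; λ = -4: alg = 1, geom = 1

Step 1 — factor the characteristic polynomial to read off the algebraic multiplicities:
  χ_A(x) = (x + 4)*(x + 5)^4

Step 2 — compute geometric multiplicities via the rank-nullity identity g(λ) = n − rank(A − λI):
  rank(A − (-5)·I) = 3, so dim ker(A − (-5)·I) = n − 3 = 2
  rank(A − (-4)·I) = 4, so dim ker(A − (-4)·I) = n − 4 = 1

Summary:
  λ = -5: algebraic multiplicity = 4, geometric multiplicity = 2
  λ = -4: algebraic multiplicity = 1, geometric multiplicity = 1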